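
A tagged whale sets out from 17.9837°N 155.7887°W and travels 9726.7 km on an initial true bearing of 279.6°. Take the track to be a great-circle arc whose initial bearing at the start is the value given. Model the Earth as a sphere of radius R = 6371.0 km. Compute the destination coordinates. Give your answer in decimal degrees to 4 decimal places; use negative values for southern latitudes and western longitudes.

latitude 9.9084°, longitude 113.6573°

Central angle δ = d/R = 1.526715 rad.
Start latitude φ₁ = 0.313875 rad; initial bearing θ = 4.879941 rad.
sin φ₂ = sin φ₁ cos δ + cos φ₁ sin δ cos θ = (0.308746)(0.044067) + (0.951144)(0.999029)(0.166769) = 0.172073
φ₂ = asin(0.172073) = 0.172933 rad = 9.9084°.
Then Δλ = atan2(-0.936914, -0.009060) = -1.580466 rad, from sin θ sin δ cos φ₁ over cos δ − sin φ₁ sin φ₂.
λ₂ = -155.7887° + -90.5540° = -246.3427°, normalized to (−180°, 180°] → 113.6573°.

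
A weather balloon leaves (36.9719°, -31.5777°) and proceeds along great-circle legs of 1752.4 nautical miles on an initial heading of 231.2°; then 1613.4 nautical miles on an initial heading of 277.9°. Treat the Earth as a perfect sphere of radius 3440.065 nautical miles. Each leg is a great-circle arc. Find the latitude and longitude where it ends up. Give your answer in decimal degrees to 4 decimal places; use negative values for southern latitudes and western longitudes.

latitude 18.0725°, longitude -83.0015°

Apply the spherical direct solution leg by leg, carrying full precision between legs.
Leg 1: from (36.9719°, -31.5777°), δ = 1752.4/3440.065 = 0.509409 rad, θ = 231.2° → φ = 16.3159°, λ = -54.9061°.
Leg 2: from (16.3159°, -54.9061°), δ = 1613.4/3440.065 = 0.469003 rad, θ = 277.9° → φ = 18.0725°, λ = -83.0015°.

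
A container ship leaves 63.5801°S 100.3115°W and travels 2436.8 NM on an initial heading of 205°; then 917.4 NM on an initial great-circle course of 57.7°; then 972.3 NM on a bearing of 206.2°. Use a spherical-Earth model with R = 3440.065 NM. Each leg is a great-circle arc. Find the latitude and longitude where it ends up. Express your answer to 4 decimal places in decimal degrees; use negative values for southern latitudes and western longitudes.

latitude -72.6859°, longitude 136.6577°

Apply the spherical direct solution leg by leg, carrying full precision between legs.
Leg 1: from (-63.5801°, -100.3115°), δ = 2436.8/3440.065 = 0.708359 rad, θ = 205° → φ = -70.4704°, λ = 135.0224°.
Leg 2: from (-70.4704°, 135.0224°), δ = 917.4/3440.065 = 0.266681 rad, θ = 57.7° → φ = -59.5508°, λ = 161.0975°.
Leg 3: from (-59.5508°, 161.0975°), δ = 972.3/3440.065 = 0.282640 rad, θ = 206.2° → φ = -72.6859°, λ = 136.6577°.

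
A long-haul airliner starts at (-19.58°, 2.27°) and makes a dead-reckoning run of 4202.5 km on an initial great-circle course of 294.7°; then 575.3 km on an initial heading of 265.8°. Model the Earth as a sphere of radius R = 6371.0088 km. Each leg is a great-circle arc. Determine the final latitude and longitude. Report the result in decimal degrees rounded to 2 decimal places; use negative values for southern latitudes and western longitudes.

latitude -1.72°, longitude -36.73°

Apply the spherical direct solution leg by leg, carrying full precision between legs.
Leg 1: from (-19.58°, 2.27°), δ = 4202.5/6371.0088 = 0.659629 rad, θ = 294.7° → φ = -1.35°, λ = -31.57°.
Leg 2: from (-1.35°, -31.57°), δ = 575.3/6371.0088 = 0.090300 rad, θ = 265.8° → φ = -1.72°, λ = -36.73°.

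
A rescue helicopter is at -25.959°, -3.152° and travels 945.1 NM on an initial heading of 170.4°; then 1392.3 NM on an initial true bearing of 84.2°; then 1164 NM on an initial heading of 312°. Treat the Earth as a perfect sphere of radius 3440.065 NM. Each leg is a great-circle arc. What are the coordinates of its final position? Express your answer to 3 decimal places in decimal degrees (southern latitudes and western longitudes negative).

latitude -21.379°, longitude 13.650°

Apply the spherical direct solution leg by leg, carrying full precision between legs.
Leg 1: from (-25.959°, -3.152°), δ = 945.1/3440.065 = 0.274733 rad, θ = 170.4° → φ = -41.438°, λ = 0.308°.
Leg 2: from (-41.438°, 0.308°), δ = 1392.3/3440.065 = 0.404731 rad, θ = 84.2° → φ = -35.346°, λ = 29.012°.
Leg 3: from (-35.346°, 29.012°), δ = 1164/3440.065 = 0.338366 rad, θ = 312° → φ = -21.379°, λ = 13.650°.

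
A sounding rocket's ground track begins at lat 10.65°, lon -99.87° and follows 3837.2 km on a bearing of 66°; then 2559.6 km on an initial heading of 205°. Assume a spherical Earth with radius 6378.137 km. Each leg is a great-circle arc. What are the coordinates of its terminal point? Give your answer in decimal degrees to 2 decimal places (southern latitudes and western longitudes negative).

Apply the spherical direct solution leg by leg, carrying full precision between legs.
Leg 1: from (10.65°, -99.87°), δ = 3837.2/6378.137 = 0.601618 rad, θ = 66° → φ = 22.25°, λ = -65.91°.
Leg 2: from (22.25°, -65.91°), δ = 2559.6/6378.137 = 0.401308 rad, θ = 205° → φ = 1.19°, λ = -75.41°.

latitude 1.19°, longitude -75.41°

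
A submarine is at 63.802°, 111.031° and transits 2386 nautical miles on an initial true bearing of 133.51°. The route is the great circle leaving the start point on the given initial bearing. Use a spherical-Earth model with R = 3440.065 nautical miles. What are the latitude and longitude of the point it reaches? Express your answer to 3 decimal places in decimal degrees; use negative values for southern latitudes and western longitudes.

latitude 29.713°, longitude 143.297°

The arc subtends δ = 2386/3440.065 = 0.693592 rad at the centre.
Converting: φ₁ = 1.113555 rad, θ = 2.330189 rad.
Applying the spherical law of cosines for sides, sin φ₂ = sin φ₁ cos δ + cos φ₁ sin δ cos θ = 0.495649, so φ₂ = 29.713°.
Then Δλ = atan2(0.204693, 0.324222) = 0.563142 rad, from sin θ sin δ cos φ₁ over cos δ − sin φ₁ sin φ₂.
Hence λ₂ = 111.031° + 32.266° = 143.297°.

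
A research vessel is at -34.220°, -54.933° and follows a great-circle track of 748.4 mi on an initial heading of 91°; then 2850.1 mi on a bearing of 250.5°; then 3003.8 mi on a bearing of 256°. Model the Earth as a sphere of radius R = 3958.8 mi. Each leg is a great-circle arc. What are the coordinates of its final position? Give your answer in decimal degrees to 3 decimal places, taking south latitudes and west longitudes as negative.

Apply the spherical direct solution leg by leg, carrying full precision between legs.
Leg 1: from (-34.220°, -54.933°), δ = 748.4/3958.8 = 0.189047 rad, θ = 91° → φ = -33.715°, λ = -41.878°.
Leg 2: from (-33.715°, -41.878°), δ = 2850.1/3958.8 = 0.719940 rad, θ = 250.5° → φ = -36.898°, λ = -92.882°.
Leg 3: from (-36.898°, -92.882°), δ = 3003.8/3958.8 = 0.758765 rad, θ = 256° → φ = -34.667°, λ = -147.143°.

latitude -34.667°, longitude -147.143°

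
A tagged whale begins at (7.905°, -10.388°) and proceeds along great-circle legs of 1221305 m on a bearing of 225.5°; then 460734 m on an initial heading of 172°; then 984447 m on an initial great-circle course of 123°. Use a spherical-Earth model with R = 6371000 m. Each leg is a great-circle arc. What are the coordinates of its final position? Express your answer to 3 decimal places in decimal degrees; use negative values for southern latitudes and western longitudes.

latitude -8.721°, longitude -10.117°

Apply the spherical direct solution leg by leg, carrying full precision between legs.
Leg 1: from (7.905°, -10.388°), δ = 1221305/6371000 = 0.191698 rad, θ = 225.5° → φ = 0.157°, λ = -18.198°.
Leg 2: from (0.157°, -18.198°), δ = 460734/6371000 = 0.072317 rad, θ = 172° → φ = -3.946°, λ = -17.621°.
Leg 3: from (-3.946°, -17.621°), δ = 984447/6371000 = 0.154520 rad, θ = 123° → φ = -8.721°, λ = -10.117°.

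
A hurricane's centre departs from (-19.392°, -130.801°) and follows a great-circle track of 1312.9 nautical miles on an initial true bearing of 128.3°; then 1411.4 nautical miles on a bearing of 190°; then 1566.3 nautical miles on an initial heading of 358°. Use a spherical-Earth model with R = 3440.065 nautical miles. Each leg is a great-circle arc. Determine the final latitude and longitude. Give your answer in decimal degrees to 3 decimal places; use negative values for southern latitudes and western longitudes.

Apply the spherical direct solution leg by leg, carrying full precision between legs.
Leg 1: from (-19.392°, -130.801°), δ = 1312.9/3440.065 = 0.381650 rad, θ = 128.3° → φ = -31.728°, λ = -110.702°.
Leg 2: from (-31.728°, -110.702°), δ = 1411.4/3440.065 = 0.410283 rad, θ = 190° → φ = -54.721°, λ = -117.589°.
Leg 3: from (-54.721°, -117.589°), δ = 1566.3/3440.065 = 0.455311 rad, θ = 358° → φ = -28.643°, λ = -118.591°.

latitude -28.643°, longitude -118.591°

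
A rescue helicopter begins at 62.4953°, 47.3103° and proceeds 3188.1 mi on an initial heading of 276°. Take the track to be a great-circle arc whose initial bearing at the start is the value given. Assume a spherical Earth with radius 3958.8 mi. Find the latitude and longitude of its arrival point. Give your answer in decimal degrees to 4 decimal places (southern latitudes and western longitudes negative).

δ = 3188.1/3958.8 = 0.805320 rad (46.1414°).
With φ₁ = 62.4953° = 1.090749 rad and θ = 276° = 4.817109 rad:
sin φ₂ = sin φ₁ cos δ + cos φ₁ sin δ cos θ = (0.886973)(0.692881) + (0.461821)(0.721052)(0.104528) = 0.649374
φ₂ = asin(0.649374) = 0.706761 rad = 40.4944°.
Δλ = atan2( sin θ sin δ cos φ₁ , cos δ − sin φ₁ sin φ₂ ) = atan2(-0.331173, 0.116903) = -1.231453 rad = -70.5571°.
λ₂ = 47.3103° + -70.5571° = -23.2468°.

latitude 40.4944°, longitude -23.2468°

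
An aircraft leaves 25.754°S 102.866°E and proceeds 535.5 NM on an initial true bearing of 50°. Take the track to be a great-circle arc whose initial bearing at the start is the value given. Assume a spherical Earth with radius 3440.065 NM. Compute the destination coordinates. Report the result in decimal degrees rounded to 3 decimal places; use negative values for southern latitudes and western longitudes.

latitude -19.846°, longitude 110.120°

Angular distance δ = d/R = 535.5 / 3440.065 = 0.155666 rad.
Converting: φ₁ = -0.449492 rad, θ = 0.872665 rad.
Applying the spherical law of cosines for sides, sin φ₂ = sin φ₁ cos δ + cos φ₁ sin δ cos θ = -0.339497, so φ₂ = -19.846°.
For the longitude increment, Δλ = atan2( sin θ sin δ cos φ₁, cos δ − sin φ₁ sin φ₂ ) = atan2(0.106969, 0.840394) = 7.254°.
λ₂ = λ₁ + Δλ = 110.120°.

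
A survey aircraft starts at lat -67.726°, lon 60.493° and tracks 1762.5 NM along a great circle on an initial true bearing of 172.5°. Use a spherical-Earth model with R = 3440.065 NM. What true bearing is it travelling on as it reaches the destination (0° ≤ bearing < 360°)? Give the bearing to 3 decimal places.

final bearing 21.422°

The arc subtends δ = 1762.5/3440.065 = 0.512345 rad at the centre.
Start latitude φ₁ = -1.182042 rad; initial bearing θ = 3.010693 rad.
sin φ₂ = sin φ₁ cos δ + cos φ₁ sin δ cos θ = (-0.925382)(0.871597) + (0.379036)(0.490222)(-0.991445) = -0.990783
φ₂ = asin(-0.990783) = -1.434918 rad = -82.215°.
For the longitude increment, Δλ = atan2( sin θ sin δ cos φ₁, cos δ − sin φ₁ sin φ₂ ) = atan2(0.024253, -0.045255) = 151.812°.
λ₂ = 60.493° + 151.812° = 212.305°, normalized to (−180°, 180°] → -147.695°.
The forward bearing on arrival equals the back-azimuth from the destination plus 180°.
Back-azimuth from P₂ (-82.215°, -147.695°) to P₁ (-67.726°, 60.493°), with Δλ' = λ₁ − λ₂ = 208.188°: atan2( sin Δλ' cos φ₁ , cos φ₂ sin φ₁ − sin φ₂ cos φ₁ cos Δλ' ) = 201.422°.
Final bearing = (201.422° + 180°) mod 360° = 21.422°.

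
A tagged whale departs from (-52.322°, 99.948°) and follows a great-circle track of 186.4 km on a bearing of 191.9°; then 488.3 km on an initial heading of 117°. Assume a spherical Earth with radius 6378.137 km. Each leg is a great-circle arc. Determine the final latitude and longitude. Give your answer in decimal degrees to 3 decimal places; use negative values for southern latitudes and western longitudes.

Apply the spherical direct solution leg by leg, carrying full precision between legs.
Leg 1: from (-52.322°, 99.948°), δ = 186.4/6378.137 = 0.029225 rad, θ = 191.9° → φ = -53.959°, λ = 99.361°.
Leg 2: from (-53.959°, 99.361°), δ = 488.3/6378.137 = 0.076558 rad, θ = 117° → φ = -55.757°, λ = 106.317°.

latitude -55.757°, longitude 106.317°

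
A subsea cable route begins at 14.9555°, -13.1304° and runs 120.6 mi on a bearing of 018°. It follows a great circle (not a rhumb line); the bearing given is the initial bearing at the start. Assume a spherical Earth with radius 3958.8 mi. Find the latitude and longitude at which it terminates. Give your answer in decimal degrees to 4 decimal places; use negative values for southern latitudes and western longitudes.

latitude 16.6148°, longitude -12.5676°

δ = 120.6/3958.8 = 0.030464 rad (1.7454°).
Converting: φ₁ = 0.261023 rad, θ = 0.314159 rad.
Applying the spherical law of cosines for sides, sin φ₂ = sin φ₁ cos δ + cos φ₁ sin δ cos θ = 0.285936, so φ₂ = 16.6148°.
For the longitude increment, Δλ = atan2( sin θ sin δ cos φ₁, cos δ − sin φ₁ sin φ₂ ) = atan2(0.009094, 0.925745) = 0.5628°.
Hence λ₂ = -13.1304° + 0.5628° = -12.5676°.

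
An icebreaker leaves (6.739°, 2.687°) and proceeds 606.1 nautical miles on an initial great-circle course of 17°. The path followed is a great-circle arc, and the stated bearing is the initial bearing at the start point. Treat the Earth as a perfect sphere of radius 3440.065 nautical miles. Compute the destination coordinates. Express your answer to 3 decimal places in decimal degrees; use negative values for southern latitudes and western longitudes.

latitude 16.379°, longitude 5.749°

The arc subtends δ = 606.1/3440.065 = 0.176189 rad at the centre.
Converting: φ₁ = 0.117618 rad, θ = 0.296706 rad.
Destination latitude: φ₂ = arcsin( sin φ₁ cos δ + cos φ₁ sin δ cos θ ) = arcsin(0.281992) = 16.379°.
Δλ = atan2( sin θ sin δ cos φ₁ , cos δ − sin φ₁ sin φ₂ ) = atan2(0.050892, 0.951428) = 0.053440 rad = 3.062°.
Hence λ₂ = 2.687° + 3.062° = 5.749°.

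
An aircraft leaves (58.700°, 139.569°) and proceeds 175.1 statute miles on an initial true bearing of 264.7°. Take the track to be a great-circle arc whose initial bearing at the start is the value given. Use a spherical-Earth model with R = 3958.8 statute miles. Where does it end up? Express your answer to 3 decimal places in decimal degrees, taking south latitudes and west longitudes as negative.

Central angle δ = d/R = 0.044231 rad.
Converting: φ₁ = 1.024508 rad, θ = 4.619887 rad.
Destination latitude: φ₂ = arcsin( sin φ₁ cos δ + cos φ₁ sin δ cos θ ) = arcsin(0.851501) = 58.375°.
For the longitude increment, Δλ = atan2( sin θ sin δ cos φ₁, cos δ − sin φ₁ sin φ₂ ) = atan2(-0.022873, 0.271449) = -4.816°.
λ₂ = 139.569° + -4.816° = 134.753°.

latitude 58.375°, longitude 134.753°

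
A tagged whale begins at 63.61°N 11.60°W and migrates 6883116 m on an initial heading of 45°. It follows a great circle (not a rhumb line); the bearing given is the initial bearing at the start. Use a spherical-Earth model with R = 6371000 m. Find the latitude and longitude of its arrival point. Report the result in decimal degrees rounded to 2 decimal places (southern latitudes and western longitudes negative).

Central angle δ = d/R = 1.080382 rad.
Converting: φ₁ = 1.110204 rad, θ = 0.785398 rad.
sin φ₂ = sin φ₁ cos δ + cos φ₁ sin δ cos θ = (0.895789)(0.470991) + (0.444479)(0.882138)(0.707107) = 0.699159
φ₂ = asin(0.699159) = 0.774221 rad = 44.36°.
For the longitude increment, Δλ = atan2( sin θ sin δ cos φ₁, cos δ − sin φ₁ sin φ₂ ) = atan2(0.277251, -0.155309) = 119.26°.
λ₂ = λ₁ + Δλ = 107.66°.

latitude 44.36°, longitude 107.66°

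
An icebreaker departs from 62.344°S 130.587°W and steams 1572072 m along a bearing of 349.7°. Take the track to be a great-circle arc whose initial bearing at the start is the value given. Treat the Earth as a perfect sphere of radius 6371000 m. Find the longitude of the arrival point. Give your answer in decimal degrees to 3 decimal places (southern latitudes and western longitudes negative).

Central angle δ = d/R = 0.246754 rad.
With φ₁ = -62.344° = -1.088108 rad and θ = 349.7° = 6.103416 rad:
sin φ₂ = sin φ₁ cos δ + cos φ₁ sin δ cos θ = (-0.885750)(0.969710) + (0.464162)(0.244258)(0.983885) = -0.747373
φ₂ = asin(-0.747373) = -0.844099 rad = -48.363°.
For the longitude increment, Δλ = atan2( sin θ sin δ cos φ₁, cos δ − sin φ₁ sin φ₂ ) = atan2(-0.020272, 0.307724) = -3.769°.
Hence λ₂ = -130.587° + -3.769° = -134.356°.

longitude -134.356°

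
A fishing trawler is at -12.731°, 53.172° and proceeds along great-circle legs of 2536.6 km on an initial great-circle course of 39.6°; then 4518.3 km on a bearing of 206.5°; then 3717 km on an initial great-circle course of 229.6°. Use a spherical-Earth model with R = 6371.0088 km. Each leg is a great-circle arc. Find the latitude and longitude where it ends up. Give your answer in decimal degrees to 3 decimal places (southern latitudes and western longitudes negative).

Apply the spherical direct solution leg by leg, carrying full precision between legs.
Leg 1: from (-12.731°, 53.172°), δ = 2536.6/6371.0088 = 0.398147 rad, θ = 39.6° → φ = 5.063°, λ = 67.537°.
Leg 2: from (5.063°, 67.537°), δ = 4518.3/6371.0088 = 0.709197 rad, θ = 206.5° → φ = -30.901°, λ = 47.743°.
Leg 3: from (-30.901°, 47.743°), δ = 3717/6371.0088 = 0.583424 rad, θ = 229.6° → φ = -47.304°, λ = 9.525°.

latitude -47.304°, longitude 9.525°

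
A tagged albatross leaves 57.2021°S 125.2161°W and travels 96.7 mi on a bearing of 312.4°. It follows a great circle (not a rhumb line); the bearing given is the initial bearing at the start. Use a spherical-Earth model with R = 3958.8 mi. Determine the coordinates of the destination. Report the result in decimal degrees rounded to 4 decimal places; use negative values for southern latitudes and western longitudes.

latitude -56.2443°, longitude -127.0762°

δ = 96.7/3958.8 = 0.024427 rad (1.3995°).
Converting: φ₁ = -0.998365 rad, θ = 5.452409 rad.
Applying the spherical law of cosines for sides, sin φ₂ = sin φ₁ cos δ + cos φ₁ sin δ cos θ = -0.831415, so φ₂ = -56.2443°.
For the longitude increment, Δλ = atan2( sin θ sin δ cos φ₁, cos δ − sin φ₁ sin φ₂ ) = atan2(-0.009770, 0.300826) = -1.8601°.
λ₂ = λ₁ + Δλ = -127.0762°.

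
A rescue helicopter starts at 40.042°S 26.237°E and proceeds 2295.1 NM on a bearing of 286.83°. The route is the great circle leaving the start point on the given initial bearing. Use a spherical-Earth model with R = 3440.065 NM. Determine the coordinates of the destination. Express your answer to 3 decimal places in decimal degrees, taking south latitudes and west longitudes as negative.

Angular distance δ = d/R = 2295.1 / 3440.065 = 0.667168 rad.
Converting: φ₁ = -0.698865 rad, θ = 5.006128 rad.
Applying the spherical law of cosines for sides, sin φ₂ = sin φ₁ cos δ + cos φ₁ sin δ cos θ = -0.368246, so φ₂ = -21.607°.
Then Δλ = atan2(-0.453419, 0.548667) = -0.690633 rad, from sin θ sin δ cos φ₁ over cos δ − sin φ₁ sin φ₂.
λ₂ = 26.237° + -39.570° = -13.333°.

latitude -21.607°, longitude -13.333°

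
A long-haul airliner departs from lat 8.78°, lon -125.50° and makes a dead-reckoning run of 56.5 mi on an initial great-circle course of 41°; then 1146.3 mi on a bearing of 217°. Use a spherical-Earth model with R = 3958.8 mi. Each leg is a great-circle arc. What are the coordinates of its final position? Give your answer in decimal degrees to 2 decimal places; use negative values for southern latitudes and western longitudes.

Apply the spherical direct solution leg by leg, carrying full precision between legs.
Leg 1: from (8.78°, -125.50°), δ = 56.5/3958.8 = 0.014272 rad, θ = 41° → φ = 9.40°, λ = -124.96°.
Leg 2: from (9.40°, -124.96°), δ = 1146.3/3958.8 = 0.289557 rad, θ = 217° → φ = -3.93°, λ = -134.87°.

latitude -3.93°, longitude -134.87°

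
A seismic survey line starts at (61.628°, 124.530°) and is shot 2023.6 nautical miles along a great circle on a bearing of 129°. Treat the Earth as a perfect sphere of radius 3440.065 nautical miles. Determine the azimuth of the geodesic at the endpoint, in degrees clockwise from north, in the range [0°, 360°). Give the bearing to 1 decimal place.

final bearing 153.4°

Central angle δ = d/R = 0.588245 rad.
Converting: φ₁ = 1.075612 rad, θ = 2.251475 rad.
Destination latitude: φ₂ = arcsin( sin φ₁ cos δ + cos φ₁ sin δ cos θ ) = arcsin(0.566044) = 34.475°.
Then Δλ = atan2(0.204923, 0.333865) = 0.550497 rad, from sin θ sin δ cos φ₁ over cos δ − sin φ₁ sin φ₂.
λ₂ = λ₁ + Δλ = 156.071°.
The forward bearing on arrival equals the back-azimuth from the destination plus 180°.
Back-azimuth from P₂ (34.5°, 156.1°) to P₁ (61.6°, 124.5°), with Δλ' = λ₁ − λ₂ = -31.5°: atan2( sin Δλ' cos φ₁ , cos φ₂ sin φ₁ − sin φ₂ cos φ₁ cos Δλ' ) = 333.4°.
Final bearing = (333.4° + 180°) mod 360° = 153.4°.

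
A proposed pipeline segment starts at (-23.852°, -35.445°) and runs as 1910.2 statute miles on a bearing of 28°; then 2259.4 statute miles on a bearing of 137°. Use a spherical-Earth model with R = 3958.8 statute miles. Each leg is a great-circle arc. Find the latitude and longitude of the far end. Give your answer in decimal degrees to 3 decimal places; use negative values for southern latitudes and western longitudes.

Apply the spherical direct solution leg by leg, carrying full precision between legs.
Leg 1: from (-23.852°, -35.445°), δ = 1910.2/3958.8 = 0.482520 rad, θ = 28° → φ = 0.945°, λ = -22.861°.
Leg 2: from (0.945°, -22.861°), δ = 2259.4/3958.8 = 0.570729 rad, θ = 137° → φ = -22.406°, λ = 0.626°.

latitude -22.406°, longitude 0.626°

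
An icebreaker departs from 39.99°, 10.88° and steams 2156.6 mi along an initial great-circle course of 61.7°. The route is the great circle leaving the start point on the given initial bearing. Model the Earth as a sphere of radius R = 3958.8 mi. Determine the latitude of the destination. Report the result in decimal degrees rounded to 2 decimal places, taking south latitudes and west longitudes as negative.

latitude 47.55°

δ = 2156.6/3958.8 = 0.544761 rad (31.2125°).
With φ₁ = 39.99° = 0.697957 rad and θ = 61.7° = 1.076868 rad:
Destination latitude: φ₂ = arcsin( sin φ₁ cos δ + cos φ₁ sin δ cos θ ) = arcsin(0.737859) = 47.55°.
For the longitude increment, Δλ = atan2( sin θ sin δ cos φ₁, cos δ − sin φ₁ sin φ₂ ) = atan2(0.349578, 0.381063) = 42.53°.
λ₂ = λ₁ + Δλ = 53.41°.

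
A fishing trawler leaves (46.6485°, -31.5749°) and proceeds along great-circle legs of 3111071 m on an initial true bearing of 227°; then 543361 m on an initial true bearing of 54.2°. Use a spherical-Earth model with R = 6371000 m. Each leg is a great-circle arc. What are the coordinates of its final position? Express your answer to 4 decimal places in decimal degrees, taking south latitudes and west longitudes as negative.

Apply the spherical direct solution leg by leg, carrying full precision between legs.
Leg 1: from (46.6485°, -31.5749°), δ = 3111071/6371000 = 0.488318 rad, θ = 227° → φ = 24.9944°, λ = -53.8194°.
Leg 2: from (24.9944°, -53.8194°), δ = 543361/6371000 = 0.085287 rad, θ = 54.2° → φ = 27.7851°, λ = -49.3405°.

latitude 27.7851°, longitude -49.3405°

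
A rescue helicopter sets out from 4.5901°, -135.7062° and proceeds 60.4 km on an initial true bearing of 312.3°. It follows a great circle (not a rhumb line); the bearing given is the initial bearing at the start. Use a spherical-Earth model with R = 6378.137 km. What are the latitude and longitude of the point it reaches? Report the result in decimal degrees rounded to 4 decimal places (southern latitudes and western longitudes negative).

The arc subtends δ = 60.4/6378.137 = 0.009470 rad at the centre.
With φ₁ = 4.5901° = 0.080112 rad and θ = 312.3° = 5.450663 rad:
sin φ₂ = sin φ₁ cos δ + cos φ₁ sin δ cos θ = (0.080027)(0.999955) + (0.996793)(0.009470)(0.673013) = 0.086376
φ₂ = asin(0.086376) = 0.086484 rad = 4.9551°.
For the longitude increment, Δλ = atan2( sin θ sin δ cos φ₁, cos δ − sin φ₁ sin φ₂ ) = atan2(-0.006982, 0.993043) = -0.4028°.
λ₂ = -135.7062° + -0.4028° = -136.1090°.

latitude 4.9551°, longitude -136.1090°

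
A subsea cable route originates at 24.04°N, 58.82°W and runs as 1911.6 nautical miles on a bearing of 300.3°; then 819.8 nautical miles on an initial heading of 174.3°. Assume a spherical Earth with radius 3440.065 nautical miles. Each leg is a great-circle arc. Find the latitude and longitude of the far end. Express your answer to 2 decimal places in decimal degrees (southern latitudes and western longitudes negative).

latitude 22.50°, longitude -91.68°

Apply the spherical direct solution leg by leg, carrying full precision between legs.
Leg 1: from (24.04°, -58.82°), δ = 1911.6/3440.065 = 0.555687 rad, θ = 300.3° → φ = 36.10°, λ = -93.13°.
Leg 2: from (36.10°, -93.13°), δ = 819.8/3440.065 = 0.238309 rad, θ = 174.3° → φ = 22.50°, λ = -91.68°.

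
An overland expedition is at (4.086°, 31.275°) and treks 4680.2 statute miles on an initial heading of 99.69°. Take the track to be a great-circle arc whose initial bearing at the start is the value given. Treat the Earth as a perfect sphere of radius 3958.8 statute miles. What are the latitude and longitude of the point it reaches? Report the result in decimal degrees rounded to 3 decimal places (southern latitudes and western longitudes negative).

δ = 4680.2/3958.8 = 1.182227 rad (67.7366°).
Start latitude φ₁ = 0.071314 rad; initial bearing θ = 1.739919 rad.
sin φ₂ = sin φ₁ cos δ + cos φ₁ sin δ cos θ = (0.071254)(0.378865) + (0.997458)(0.925452)(-0.168317) = -0.128378
φ₂ = asin(-0.128378) = -0.128733 rad = -7.376°.
For the longitude increment, Δλ = atan2( sin θ sin δ cos φ₁, cos δ − sin φ₁ sin φ₂ ) = atan2(0.909930, 0.388012) = 66.906°.
λ₂ = λ₁ + Δλ = 98.181°.

latitude -7.376°, longitude 98.181°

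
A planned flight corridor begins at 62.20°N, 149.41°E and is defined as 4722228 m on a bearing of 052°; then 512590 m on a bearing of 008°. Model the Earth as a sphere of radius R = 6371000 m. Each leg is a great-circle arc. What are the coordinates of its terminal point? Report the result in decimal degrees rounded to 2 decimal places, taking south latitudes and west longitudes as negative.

Apply the spherical direct solution leg by leg, carrying full precision between legs.
Leg 1: from (62.20°, 149.41°), δ = 4722228/6371000 = 0.741207 rad, θ = 52° → φ = 57.82°, λ = -118.04°.
Leg 2: from (57.82°, -118.04°), δ = 512590/6371000 = 0.080457 rad, θ = 8° → φ = 62.38°, λ = -116.66°.

latitude 62.38°, longitude -116.66°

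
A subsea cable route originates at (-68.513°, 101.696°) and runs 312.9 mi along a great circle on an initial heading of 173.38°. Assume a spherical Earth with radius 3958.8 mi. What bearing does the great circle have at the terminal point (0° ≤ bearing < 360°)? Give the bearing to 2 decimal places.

δ = 312.9/3958.8 = 0.079039 rad (4.5286°).
Start latitude φ₁ = -1.195777 rad; initial bearing θ = 3.026052 rad.
sin φ₂ = sin φ₁ cos δ + cos φ₁ sin δ cos θ = (-0.930501)(0.996878) + (0.366290)(0.078957)(-0.993333) = -0.956324
φ₂ = asin(-0.956324) = -1.274156 rad = -73.004°.
Δλ = atan2( sin θ sin δ cos φ₁ , cos δ − sin φ₁ sin φ₂ ) = atan2(0.003334, 0.107018) = 0.031145 rad = 1.784°.
λ₂ = 101.696° + 1.784° = 103.480°.
The forward bearing on arrival equals the back-azimuth from the destination plus 180°.
Back-azimuth from P₂ (-73.00°, 103.48°) to P₁ (-68.51°, 101.70°), with Δλ' = λ₁ − λ₂ = -1.78°: atan2( sin Δλ' cos φ₁ , cos φ₂ sin φ₁ − sin φ₂ cos φ₁ cos Δλ' ) = 351.69°.
Final bearing = (351.69° + 180°) mod 360° = 171.69°.

final bearing 171.69°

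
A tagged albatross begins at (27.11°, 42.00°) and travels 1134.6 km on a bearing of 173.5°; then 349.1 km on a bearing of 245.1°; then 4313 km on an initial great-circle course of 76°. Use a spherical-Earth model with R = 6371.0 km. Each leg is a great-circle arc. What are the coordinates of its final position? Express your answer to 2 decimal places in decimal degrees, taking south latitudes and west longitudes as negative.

Apply the spherical direct solution leg by leg, carrying full precision between legs.
Leg 1: from (27.11°, 42.00°), δ = 1134.6/6371 = 0.178088 rad, θ = 173.5° → φ = 16.97°, λ = 43.20°.
Leg 2: from (16.97°, 43.20°), δ = 349.1/6371 = 0.054795 rad, θ = 245.1° → φ = 15.62°, λ = 40.24°.
Leg 3: from (15.62°, 40.24°), δ = 4313/6371 = 0.676974 rad, θ = 76° → φ = 20.85°, λ = 80.82°.

latitude 20.85°, longitude 80.82°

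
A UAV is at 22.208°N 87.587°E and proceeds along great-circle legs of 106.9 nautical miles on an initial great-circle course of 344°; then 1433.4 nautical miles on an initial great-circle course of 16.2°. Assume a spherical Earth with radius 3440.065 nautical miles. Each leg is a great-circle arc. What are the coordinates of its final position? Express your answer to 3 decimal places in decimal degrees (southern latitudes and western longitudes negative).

Apply the spherical direct solution leg by leg, carrying full precision between legs.
Leg 1: from (22.208°, 87.587°), δ = 106.9/3440.065 = 0.031075 rad, θ = 344° → φ = 23.919°, λ = 87.050°.
Leg 2: from (23.919°, 87.050°), δ = 1433.4/3440.065 = 0.416678 rad, θ = 16.2° → φ = 46.554°, λ = 96.501°.

latitude 46.554°, longitude 96.501°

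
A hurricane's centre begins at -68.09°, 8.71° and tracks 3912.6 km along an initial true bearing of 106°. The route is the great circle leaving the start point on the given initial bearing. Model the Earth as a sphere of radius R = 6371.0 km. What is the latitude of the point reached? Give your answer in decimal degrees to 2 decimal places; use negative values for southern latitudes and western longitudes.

The arc subtends δ = 3912.6/6371 = 0.614127 rad at the centre.
Start latitude φ₁ = -1.188395 rad; initial bearing θ = 1.850049 rad.
Destination latitude: φ₂ = arcsin( sin φ₁ cos δ + cos φ₁ sin δ cos θ ) = arcsin(-0.817515) = -54.84°.
For the longitude increment, Δλ = atan2( sin θ sin δ cos φ₁, cos δ − sin φ₁ sin φ₂ ) = atan2(0.206696, 0.058810) = 74.12°.
λ₂ = 8.71° + 74.12° = 82.83°.

latitude -54.84°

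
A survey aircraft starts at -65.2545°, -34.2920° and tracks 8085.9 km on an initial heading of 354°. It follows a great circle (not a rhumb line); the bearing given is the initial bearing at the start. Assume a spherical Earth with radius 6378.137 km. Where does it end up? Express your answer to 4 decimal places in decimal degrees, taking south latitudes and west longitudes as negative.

Angular distance δ = d/R = 8085.9 / 6378.137 = 1.267753 rad.
With φ₁ = -65.2545° = -1.138906 rad and θ = 354° = 6.178466 rad:
Destination latitude: φ₂ = arcsin( sin φ₁ cos δ + cos φ₁ sin δ cos θ ) = arcsin(0.126302) = 7.2559°.
Then Δλ = atan2(-0.041761, 0.413131) = -0.100741 rad, from sin θ sin δ cos φ₁ over cos δ − sin φ₁ sin φ₂.
Hence λ₂ = -34.2920° + -5.7720° = -40.0640°.

latitude 7.2559°, longitude -40.0640°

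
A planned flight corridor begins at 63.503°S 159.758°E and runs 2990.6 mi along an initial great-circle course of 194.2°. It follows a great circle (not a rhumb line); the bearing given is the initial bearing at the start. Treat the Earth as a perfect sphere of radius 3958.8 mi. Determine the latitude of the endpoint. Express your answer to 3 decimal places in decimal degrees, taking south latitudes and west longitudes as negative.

Angular distance δ = d/R = 2990.6 / 3958.8 = 0.755431 rad.
Start latitude φ₁ = -1.108336 rad; initial bearing θ = 3.389429 rad.
Destination latitude: φ₂ = arcsin( sin φ₁ cos δ + cos φ₁ sin δ cos θ ) = arcsin(-0.948044) = -71.450°.
For the longitude increment, Δλ = atan2( sin θ sin δ cos φ₁, cos δ − sin φ₁ sin φ₂ ) = atan2(-0.075035, -0.120483) = -148.086°.
Hence λ₂ = 159.758° + -148.086° = 11.672°.

latitude -71.450°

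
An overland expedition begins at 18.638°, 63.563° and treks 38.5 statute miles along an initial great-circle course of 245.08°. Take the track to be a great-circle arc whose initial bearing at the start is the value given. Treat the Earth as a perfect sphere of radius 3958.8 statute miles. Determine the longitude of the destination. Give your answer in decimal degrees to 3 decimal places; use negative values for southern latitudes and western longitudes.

longitude 63.030°

δ = 38.5/3958.8 = 0.009725 rad (0.5572°).
Start latitude φ₁ = 0.325294 rad; initial bearing θ = 4.277453 rad.
Applying the spherical law of cosines for sides, sin φ₂ = sin φ₁ cos δ + cos φ₁ sin δ cos θ = 0.315690, so φ₂ = 18.402°.
Then Δλ = atan2(-0.008357, 0.899062) = -0.009295 rad, from sin θ sin δ cos φ₁ over cos δ − sin φ₁ sin φ₂.
Hence λ₂ = 63.563° + -0.533° = 63.030°.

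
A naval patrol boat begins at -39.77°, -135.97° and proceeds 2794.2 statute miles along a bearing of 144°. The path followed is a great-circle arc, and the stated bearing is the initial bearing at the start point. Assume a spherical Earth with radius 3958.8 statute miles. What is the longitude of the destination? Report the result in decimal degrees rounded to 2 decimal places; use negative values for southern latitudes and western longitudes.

The arc subtends δ = 2794.2/3958.8 = 0.705820 rad at the centre.
Converting: φ₁ = -0.694117 rad, θ = 2.513274 rad.
Destination latitude: φ₂ = arcsin( sin φ₁ cos δ + cos φ₁ sin δ cos θ ) = arcsin(-0.890221) = -62.90°.
Δλ = atan2( sin θ sin δ cos φ₁ , cos δ − sin φ₁ sin φ₂ ) = atan2(0.293052, 0.191599) = 0.991751 rad = 56.82°.
Hence λ₂ = -135.97° + 56.82° = -79.15°.

longitude -79.15°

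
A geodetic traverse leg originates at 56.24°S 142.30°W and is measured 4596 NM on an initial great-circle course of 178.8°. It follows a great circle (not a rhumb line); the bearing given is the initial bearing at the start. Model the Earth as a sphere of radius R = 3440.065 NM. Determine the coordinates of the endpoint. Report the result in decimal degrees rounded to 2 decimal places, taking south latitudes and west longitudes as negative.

latitude -47.20°, longitude 35.98°

Angular distance δ = d/R = 4596 / 3440.065 = 1.336021 rad.
Converting: φ₁ = -0.981573 rad, θ = 3.120649 rad.
Applying the spherical law of cosines for sides, sin φ₂ = sin φ₁ cos δ + cos φ₁ sin δ cos θ = -0.733749, so φ₂ = -47.20°.
Δλ = atan2( sin θ sin δ cos φ₁ , cos δ − sin φ₁ sin φ₂ ) = atan2(0.011319, -0.377395) = 3.111610 rad = 178.28°.
Hence λ₂ = -142.30° + 178.28° = 35.98°.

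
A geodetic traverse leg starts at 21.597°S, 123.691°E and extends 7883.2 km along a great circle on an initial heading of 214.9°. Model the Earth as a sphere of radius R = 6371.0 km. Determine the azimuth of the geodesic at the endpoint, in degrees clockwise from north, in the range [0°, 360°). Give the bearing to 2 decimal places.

final bearing 280.46°

Central angle δ = d/R = 1.237357 rad.
Converting: φ₁ = -0.376939 rad, θ = 3.750713 rad.
Destination latitude: φ₂ = arcsin( sin φ₁ cos δ + cos φ₁ sin δ cos θ ) = arcsin(-0.841042) = -57.250°.
Δλ = atan2( sin θ sin δ cos φ₁ , cos δ − sin φ₁ sin φ₂ ) = atan2(-0.502679, 0.017728) = -1.535544 rad = -87.980°.
λ₂ = 123.691° + -87.980° = 35.711°.
The forward bearing on arrival equals the back-azimuth from the destination plus 180°.
Back-azimuth from P₂ (-57.25°, 35.71°) to P₁ (-21.60°, 123.69°), with Δλ' = λ₁ − λ₂ = 87.98°: atan2( sin Δλ' cos φ₁ , cos φ₂ sin φ₁ − sin φ₂ cos φ₁ cos Δλ' ) = 100.46°.
Final bearing = (100.46° + 180°) mod 360° = 280.46°.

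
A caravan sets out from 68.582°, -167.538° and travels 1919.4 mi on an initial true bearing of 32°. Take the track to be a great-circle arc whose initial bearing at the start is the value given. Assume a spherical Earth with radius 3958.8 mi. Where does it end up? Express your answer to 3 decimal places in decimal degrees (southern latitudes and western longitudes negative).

latitude 75.462°, longitude -67.241°

δ = 1919.4/3958.8 = 0.484844 rad (27.7795°).
Start latitude φ₁ = 1.196982 rad; initial bearing θ = 0.558505 rad.
Destination latitude: φ₂ = arcsin( sin φ₁ cos δ + cos φ₁ sin δ cos θ ) = arcsin(0.967981) = 75.462°.
Δλ = atan2( sin θ sin δ cos φ₁ , cos δ − sin φ₁ sin φ₂ ) = atan2(0.090189, -0.016386) = 1.750518 rad = 100.297°.
Hence λ₂ = -167.538° + 100.297° = -67.241°.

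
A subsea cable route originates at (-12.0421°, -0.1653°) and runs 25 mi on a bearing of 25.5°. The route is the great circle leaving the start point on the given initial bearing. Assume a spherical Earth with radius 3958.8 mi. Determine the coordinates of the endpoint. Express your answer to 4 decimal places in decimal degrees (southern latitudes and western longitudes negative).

Central angle δ = d/R = 0.006315 rad.
Converting: φ₁ = -0.210174 rad, θ = 0.445059 rad.
Destination latitude: φ₂ = arcsin( sin φ₁ cos δ + cos φ₁ sin δ cos θ ) = arcsin(-0.203052) = -11.7155°.
Then Δλ = atan2(0.002659, 0.957617) = 0.002777 rad, from sin θ sin δ cos φ₁ over cos δ − sin φ₁ sin φ₂.
Hence λ₂ = -0.1653° + 0.1591° = -0.0062°.

latitude -11.7155°, longitude -0.0062°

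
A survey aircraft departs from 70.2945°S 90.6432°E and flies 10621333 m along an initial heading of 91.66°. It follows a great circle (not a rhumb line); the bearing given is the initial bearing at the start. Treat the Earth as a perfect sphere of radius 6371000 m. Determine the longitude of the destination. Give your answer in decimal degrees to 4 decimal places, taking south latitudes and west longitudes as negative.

δ = 10621333/6371000 = 1.667137 rad (95.5199°).
Converting: φ₁ = -1.226870 rad, θ = 1.599769 rad.
sin φ₂ = sin φ₁ cos δ + cos φ₁ sin δ cos θ = (-0.941438)(-0.096192) + (0.337186)(0.995363)(-0.028968) = 0.080837
φ₂ = asin(0.080837) = 0.080925 rad = 4.6367°.
Then Δλ = atan2(0.335481, -0.020090) = 1.630608 rad, from sin θ sin δ cos φ₁ over cos δ − sin φ₁ sin φ₂.
λ₂ = 90.6432° + 93.4269° = 184.0701°, normalized to (−180°, 180°] → -175.9299°.

longitude -175.9299°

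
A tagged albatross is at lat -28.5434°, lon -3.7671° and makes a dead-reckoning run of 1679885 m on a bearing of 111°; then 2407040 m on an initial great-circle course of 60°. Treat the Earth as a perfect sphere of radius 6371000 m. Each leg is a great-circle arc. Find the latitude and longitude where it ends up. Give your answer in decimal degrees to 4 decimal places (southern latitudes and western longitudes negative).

Apply the spherical direct solution leg by leg, carrying full precision between legs.
Leg 1: from (-28.5434°, -3.7671°), δ = 1679885/6371000 = 0.263677 rad, θ = 111° → φ = -32.9126°, λ = 13.0813°.
Leg 2: from (-32.9126°, 13.0813°), δ = 2407040/6371000 = 0.377812 rad, θ = 60° → φ = -20.4994°, λ = 33.0230°.

latitude -20.4994°, longitude 33.0230°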